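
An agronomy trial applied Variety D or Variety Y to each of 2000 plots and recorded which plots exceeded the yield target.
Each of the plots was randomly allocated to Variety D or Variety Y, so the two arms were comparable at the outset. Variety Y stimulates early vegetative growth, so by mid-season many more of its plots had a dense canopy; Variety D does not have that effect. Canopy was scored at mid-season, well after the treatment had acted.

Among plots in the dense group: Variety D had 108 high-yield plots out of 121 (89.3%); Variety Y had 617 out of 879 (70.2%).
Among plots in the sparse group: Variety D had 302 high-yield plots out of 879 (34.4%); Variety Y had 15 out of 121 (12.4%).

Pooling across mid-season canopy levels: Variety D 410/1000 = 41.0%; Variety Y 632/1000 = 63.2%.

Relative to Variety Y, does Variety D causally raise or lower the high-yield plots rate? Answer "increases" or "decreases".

decreases

Mid-season canopy is downstream of the variety. One should not condition on a consequence of treatment, so the overall rates are the right comparison.
Pooled: Variety D 41.0% vs Variety Y 63.2%; Variety Y is higher overall.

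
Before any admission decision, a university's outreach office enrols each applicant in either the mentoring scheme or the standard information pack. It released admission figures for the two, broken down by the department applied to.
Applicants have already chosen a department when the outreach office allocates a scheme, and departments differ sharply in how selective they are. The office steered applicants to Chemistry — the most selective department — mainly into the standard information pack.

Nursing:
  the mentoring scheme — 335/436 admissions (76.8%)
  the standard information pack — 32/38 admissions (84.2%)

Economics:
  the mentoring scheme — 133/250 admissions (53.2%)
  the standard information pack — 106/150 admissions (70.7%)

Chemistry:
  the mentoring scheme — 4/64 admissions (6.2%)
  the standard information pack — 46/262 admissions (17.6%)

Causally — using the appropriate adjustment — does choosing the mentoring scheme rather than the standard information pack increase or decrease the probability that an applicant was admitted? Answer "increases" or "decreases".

decreases

the standard information pack is higher inside every department stratum but the mentoring scheme is higher in aggregate. Whether to stratify depends on how department relates to the outreach scheme.
Department is set before the outreach scheme has any effect — it is not caused by the outreach scheme — and it independently drives the outcome. That makes it a confounder, so the causal comparison is within department levels.
Within each level — Nursing: 76.8% vs 84.2%; Economics: 53.2% vs 70.7%; Chemistry: 6.2% vs 17.6% — the standard information pack is higher every time.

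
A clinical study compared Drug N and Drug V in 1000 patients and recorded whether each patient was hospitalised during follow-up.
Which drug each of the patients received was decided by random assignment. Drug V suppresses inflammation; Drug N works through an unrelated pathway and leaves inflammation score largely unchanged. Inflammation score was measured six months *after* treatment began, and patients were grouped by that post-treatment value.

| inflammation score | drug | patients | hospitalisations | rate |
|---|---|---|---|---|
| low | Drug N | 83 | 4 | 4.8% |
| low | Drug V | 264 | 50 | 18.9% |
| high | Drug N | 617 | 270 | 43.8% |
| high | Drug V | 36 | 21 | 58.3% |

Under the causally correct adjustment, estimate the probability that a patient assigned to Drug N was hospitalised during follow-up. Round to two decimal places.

Inflammation score lies on the pathway drug → inflammation score → outcome, so adjusting for it blocks the indirect effect. For the total causal effect of drug, use the unadjusted pooled rates.
So P(outcome | do(Drug N)) is just the pooled rate for Drug N: 274/700 = 0.391.

0.39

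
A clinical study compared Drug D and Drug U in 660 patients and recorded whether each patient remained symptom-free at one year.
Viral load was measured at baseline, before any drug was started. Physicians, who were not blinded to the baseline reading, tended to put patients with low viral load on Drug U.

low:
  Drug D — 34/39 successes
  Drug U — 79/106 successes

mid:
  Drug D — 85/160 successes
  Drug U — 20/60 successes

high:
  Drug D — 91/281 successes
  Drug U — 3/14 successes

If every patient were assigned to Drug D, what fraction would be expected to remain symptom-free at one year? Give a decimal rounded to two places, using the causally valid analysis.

The stratified and pooled comparisons disagree (Drug D wins within each viral load; Drug U wins overall), so the answer turns on the causal role of viral load.
Since viral load is a pre-existing factor (not a product of the drug) and it affects the outcome on its own, it is a confounder. The stratified rates, not the pooled rate, identify the causal effect.
Standardising Drug D to the population viral load mix: 0.220·34/39 + 0.333·85/160 + 0.447·91/281 = 0.513.

0.51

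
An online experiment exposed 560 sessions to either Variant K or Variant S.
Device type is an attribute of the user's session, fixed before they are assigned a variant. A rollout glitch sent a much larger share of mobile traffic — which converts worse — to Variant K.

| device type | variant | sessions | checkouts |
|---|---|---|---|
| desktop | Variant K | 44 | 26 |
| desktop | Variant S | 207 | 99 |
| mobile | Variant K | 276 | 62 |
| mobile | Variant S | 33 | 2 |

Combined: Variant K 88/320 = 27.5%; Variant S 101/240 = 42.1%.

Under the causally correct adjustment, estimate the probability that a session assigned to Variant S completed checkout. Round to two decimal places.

0.25

Device type differs across variants for reasons unrelated to any effect of the variant itself, and it separately predicts the outcome — a classic confounder. We must compare within device type levels.
Standardising Variant S to the population device type mix: 0.448·99/207 + 0.552·2/33 = 0.248.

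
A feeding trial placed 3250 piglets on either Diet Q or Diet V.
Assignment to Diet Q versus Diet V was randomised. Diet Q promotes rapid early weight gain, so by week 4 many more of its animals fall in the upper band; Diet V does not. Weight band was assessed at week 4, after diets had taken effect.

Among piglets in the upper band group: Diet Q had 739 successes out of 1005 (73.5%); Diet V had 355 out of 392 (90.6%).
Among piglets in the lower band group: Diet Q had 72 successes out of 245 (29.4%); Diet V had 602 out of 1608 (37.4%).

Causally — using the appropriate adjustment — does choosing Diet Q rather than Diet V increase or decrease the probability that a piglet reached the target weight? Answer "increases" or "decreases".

increases

Diet V is higher inside every week-4 weight band stratum but Diet Q is higher in aggregate. Whether to stratify depends on how week-4 weight band relates to the diet.
Week-4 weight band here is a post-treatment variable shaped by the diet; conditioning on it would introduce bias rather than remove it. The overall comparison is the causal one.
Pooled: Diet Q 64.9% vs Diet V 47.9%; Diet Q is higher overall.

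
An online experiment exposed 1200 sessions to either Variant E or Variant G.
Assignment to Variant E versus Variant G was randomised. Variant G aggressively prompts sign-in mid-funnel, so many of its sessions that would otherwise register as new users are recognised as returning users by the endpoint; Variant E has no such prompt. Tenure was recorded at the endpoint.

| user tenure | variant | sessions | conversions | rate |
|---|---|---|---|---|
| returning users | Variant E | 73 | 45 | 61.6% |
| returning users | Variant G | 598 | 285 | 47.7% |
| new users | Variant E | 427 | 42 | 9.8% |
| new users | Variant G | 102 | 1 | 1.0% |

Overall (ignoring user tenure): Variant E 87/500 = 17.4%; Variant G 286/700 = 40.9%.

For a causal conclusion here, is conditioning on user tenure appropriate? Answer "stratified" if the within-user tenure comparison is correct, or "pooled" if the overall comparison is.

Stratifying would compare variants among sessions the variants themselves sorted into user tenure groups — a form of selection on an intermediate. The unconditioned pooled rates give the total causal effect.
Pooled: Variant E 17.4% vs Variant G 40.9%; Variant G is higher overall.

pooled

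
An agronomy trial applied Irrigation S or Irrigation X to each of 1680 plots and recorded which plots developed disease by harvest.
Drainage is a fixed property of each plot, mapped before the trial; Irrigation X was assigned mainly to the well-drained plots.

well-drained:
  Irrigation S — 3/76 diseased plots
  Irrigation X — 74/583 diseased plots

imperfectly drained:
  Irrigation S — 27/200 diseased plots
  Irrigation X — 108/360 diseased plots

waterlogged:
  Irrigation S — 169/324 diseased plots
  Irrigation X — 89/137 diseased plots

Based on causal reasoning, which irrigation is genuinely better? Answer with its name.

Nothing the irrigation does changes field drainage; the imbalance is an allocation artefact. With field drainage also predicting the outcome, the pooled figure is confounded, and the within-stratum comparison is the causal one.
Within each level — well-drained: 3.9% vs 12.7%; imperfectly drained: 13.5% vs 30.0%; waterlogged: 52.2% vs 65.0% — Irrigation S is lower every time.

Irrigation S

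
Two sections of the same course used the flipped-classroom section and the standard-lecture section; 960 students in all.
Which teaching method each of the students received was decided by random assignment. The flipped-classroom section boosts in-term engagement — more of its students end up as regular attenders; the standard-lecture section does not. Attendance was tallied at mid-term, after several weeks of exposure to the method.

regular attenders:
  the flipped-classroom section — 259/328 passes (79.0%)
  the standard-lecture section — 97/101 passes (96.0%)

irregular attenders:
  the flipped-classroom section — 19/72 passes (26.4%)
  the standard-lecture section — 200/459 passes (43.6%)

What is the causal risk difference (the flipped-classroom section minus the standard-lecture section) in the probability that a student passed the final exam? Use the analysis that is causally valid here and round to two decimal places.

The stratified and pooled comparisons disagree (the standard-lecture section wins within each mid-term attendance; the flipped-classroom section wins overall), so the answer turns on the causal role of mid-term attendance.
The distribution of mid-term attendance is itself part of what the teaching method does — it is an intermediate outcome. Holding it fixed would remove that part of the effect; the total effect is the pooled difference.
The causal difference is the pooled difference: 0.695 − 0.530 = +0.165.

+0.16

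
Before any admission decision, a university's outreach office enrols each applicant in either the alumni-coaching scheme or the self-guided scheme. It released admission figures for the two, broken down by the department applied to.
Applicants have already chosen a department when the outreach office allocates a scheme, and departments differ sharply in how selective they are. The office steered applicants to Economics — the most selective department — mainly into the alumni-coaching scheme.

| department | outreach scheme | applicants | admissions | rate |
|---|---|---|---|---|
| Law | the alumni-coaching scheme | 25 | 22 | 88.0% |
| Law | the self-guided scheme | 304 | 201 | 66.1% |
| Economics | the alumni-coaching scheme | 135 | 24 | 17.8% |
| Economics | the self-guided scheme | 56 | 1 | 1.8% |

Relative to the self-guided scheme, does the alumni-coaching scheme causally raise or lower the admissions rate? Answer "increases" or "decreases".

Within every department level the alumni-coaching scheme has the higher rate, yet pooled the self-guided scheme does — Simpson's reversal.
Nothing the outreach scheme does changes department; the imbalance is an allocation artefact. With department also predicting the outcome, the pooled figure is confounded, and the within-stratum comparison is the causal one.
Within each level — Law: 88.0% vs 66.1%; Economics: 17.8% vs 1.8% — the alumni-coaching scheme is higher every time.

increases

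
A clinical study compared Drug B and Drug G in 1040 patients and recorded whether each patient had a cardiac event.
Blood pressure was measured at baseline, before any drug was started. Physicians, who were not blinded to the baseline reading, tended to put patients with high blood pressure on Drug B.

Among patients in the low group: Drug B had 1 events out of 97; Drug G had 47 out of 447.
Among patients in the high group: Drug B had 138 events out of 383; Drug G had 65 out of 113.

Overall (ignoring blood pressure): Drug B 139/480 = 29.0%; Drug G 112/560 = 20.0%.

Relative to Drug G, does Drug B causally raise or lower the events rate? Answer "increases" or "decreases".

Drug B is lower inside every blood pressure stratum but Drug G is lower in aggregate. Whether to stratify depends on how blood pressure relates to the drug.
Blood pressure is set before the drug has any effect — it is not caused by the drug — and it independently drives the outcome. That makes it a confounder, so the causal comparison is within blood pressure levels.
Within each level — low: 1.0% vs 10.5%; high: 36.0% vs 57.5% — Drug B is lower every time.

decreases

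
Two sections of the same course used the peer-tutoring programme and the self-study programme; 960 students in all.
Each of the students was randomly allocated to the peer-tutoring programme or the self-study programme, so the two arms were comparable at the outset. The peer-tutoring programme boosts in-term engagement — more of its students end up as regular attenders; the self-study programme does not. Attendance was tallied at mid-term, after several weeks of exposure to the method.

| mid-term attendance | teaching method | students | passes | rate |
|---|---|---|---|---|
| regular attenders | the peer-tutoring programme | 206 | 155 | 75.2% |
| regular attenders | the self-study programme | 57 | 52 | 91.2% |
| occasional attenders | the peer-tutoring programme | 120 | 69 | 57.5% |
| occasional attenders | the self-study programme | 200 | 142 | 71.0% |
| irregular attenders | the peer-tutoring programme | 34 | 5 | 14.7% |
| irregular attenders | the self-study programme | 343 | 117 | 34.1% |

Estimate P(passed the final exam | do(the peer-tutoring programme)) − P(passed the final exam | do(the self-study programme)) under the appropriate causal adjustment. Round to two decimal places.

Within every mid-term attendance level the self-study programme has the higher rate, yet pooled the peer-tutoring programme does — Simpson's reversal.
Mid-term attendance is downstream of the teaching method. One should not condition on a consequence of treatment, so the overall rates are the right comparison.
The causal difference is the pooled difference: 0.636 − 0.518 = +0.118.

+0.12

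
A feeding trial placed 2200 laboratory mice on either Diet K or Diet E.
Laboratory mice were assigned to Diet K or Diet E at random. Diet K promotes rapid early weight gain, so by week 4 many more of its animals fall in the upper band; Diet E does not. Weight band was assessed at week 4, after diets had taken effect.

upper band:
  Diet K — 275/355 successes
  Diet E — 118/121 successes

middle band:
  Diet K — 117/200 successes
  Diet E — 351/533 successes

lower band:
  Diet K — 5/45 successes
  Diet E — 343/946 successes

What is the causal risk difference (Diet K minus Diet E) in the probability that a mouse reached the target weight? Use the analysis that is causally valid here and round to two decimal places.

+0.15

The week-4 weight band-specific comparison favours Diet E throughout, but the pooled figures favour Diet K. The question is whether to condition on week-4 weight band.
Week-4 weight band is downstream of the diet. One should not condition on a consequence of treatment, so the overall rates are the right comparison.
The causal difference is the pooled difference: 0.662 − 0.507 = +0.154.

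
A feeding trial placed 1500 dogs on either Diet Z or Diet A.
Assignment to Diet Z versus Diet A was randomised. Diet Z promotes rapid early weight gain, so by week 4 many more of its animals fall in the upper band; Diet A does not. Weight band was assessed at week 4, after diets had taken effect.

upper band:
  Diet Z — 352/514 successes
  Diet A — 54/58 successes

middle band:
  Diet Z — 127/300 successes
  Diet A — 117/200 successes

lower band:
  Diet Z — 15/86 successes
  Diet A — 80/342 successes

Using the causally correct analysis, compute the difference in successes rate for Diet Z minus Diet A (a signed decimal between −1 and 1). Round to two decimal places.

The stratified and pooled comparisons disagree (Diet A wins within each week-4 weight band; Diet Z wins overall), so the answer turns on the causal role of week-4 weight band.
Week-4 weight band lies on the pathway diet → week-4 weight band → outcome, so adjusting for it blocks the indirect effect. For the total causal effect of diet, use the unadjusted pooled rates.
The causal difference is the pooled difference: 0.549 − 0.418 = +0.131.

+0.13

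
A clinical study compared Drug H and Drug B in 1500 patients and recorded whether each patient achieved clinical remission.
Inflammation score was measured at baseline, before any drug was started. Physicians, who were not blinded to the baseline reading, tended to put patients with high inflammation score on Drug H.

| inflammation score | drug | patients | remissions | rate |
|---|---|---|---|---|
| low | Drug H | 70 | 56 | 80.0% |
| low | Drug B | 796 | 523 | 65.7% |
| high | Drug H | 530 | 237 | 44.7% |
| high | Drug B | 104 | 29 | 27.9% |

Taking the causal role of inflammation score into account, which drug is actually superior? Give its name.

The inflammation score-specific comparison favours Drug H throughout, but the pooled figures favour Drug B. The question is whether to condition on inflammation score.
The imbalance in inflammation score arose from how patients were allocated, not from anything the drug did; and inflammation score independently affects the outcome. The pooled gap is confounded — condition on inflammation score.
Within each level — low: 80.0% vs 65.7%; high: 44.7% vs 27.9% — Drug H is higher every time.

Drug H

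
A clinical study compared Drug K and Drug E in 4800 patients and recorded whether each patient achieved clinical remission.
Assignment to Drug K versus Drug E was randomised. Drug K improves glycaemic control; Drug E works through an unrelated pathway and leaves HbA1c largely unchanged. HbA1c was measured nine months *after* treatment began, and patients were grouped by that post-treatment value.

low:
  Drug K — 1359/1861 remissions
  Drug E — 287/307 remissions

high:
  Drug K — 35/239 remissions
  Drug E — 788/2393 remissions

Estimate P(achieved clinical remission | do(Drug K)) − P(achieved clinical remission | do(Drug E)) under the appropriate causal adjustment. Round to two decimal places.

The stratified and pooled comparisons disagree (Drug E wins within each HbA1c; Drug K wins overall), so the answer turns on the causal role of HbA1c.
HbA1c here is a post-treatment variable shaped by the drug; conditioning on it would introduce bias rather than remove it. The overall comparison is the causal one.
The causal difference is the pooled difference: 0.664 − 0.398 = +0.266.

+0.27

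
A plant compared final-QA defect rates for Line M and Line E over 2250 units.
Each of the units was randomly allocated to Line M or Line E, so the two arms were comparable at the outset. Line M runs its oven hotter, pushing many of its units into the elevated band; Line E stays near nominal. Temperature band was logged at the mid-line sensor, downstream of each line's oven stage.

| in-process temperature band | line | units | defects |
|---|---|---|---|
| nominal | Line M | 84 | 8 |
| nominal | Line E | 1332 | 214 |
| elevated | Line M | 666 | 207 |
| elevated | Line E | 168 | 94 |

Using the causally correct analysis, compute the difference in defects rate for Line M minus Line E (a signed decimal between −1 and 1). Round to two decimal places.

+0.08

In-process temperature band is recorded after the line and is itself shifted by it — it sits on the causal path from line to outcome. Conditioning on a mediator would strip out part of the effect we want; the pooled comparison gives the total causal effect.
The causal difference is the pooled difference: 0.287 − 0.205 = +0.081.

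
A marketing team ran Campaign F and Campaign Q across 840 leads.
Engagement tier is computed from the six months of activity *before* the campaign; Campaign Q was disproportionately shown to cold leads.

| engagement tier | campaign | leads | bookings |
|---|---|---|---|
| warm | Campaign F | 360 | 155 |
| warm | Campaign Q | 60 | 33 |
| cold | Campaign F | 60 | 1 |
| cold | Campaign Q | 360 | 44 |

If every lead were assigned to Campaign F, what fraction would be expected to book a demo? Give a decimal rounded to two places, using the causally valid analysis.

0.22

The stratified and pooled comparisons disagree (Campaign Q wins within each engagement tier; Campaign F wins overall), so the answer turns on the causal role of engagement tier.
Engagement tier differs across campaigns for reasons unrelated to any effect of the campaign itself, and it separately predicts the outcome — a classic confounder. We must compare within engagement tier levels.
Standardising Campaign F to the population engagement tier mix: 0.500·155/360 + 0.500·1/60 = 0.224.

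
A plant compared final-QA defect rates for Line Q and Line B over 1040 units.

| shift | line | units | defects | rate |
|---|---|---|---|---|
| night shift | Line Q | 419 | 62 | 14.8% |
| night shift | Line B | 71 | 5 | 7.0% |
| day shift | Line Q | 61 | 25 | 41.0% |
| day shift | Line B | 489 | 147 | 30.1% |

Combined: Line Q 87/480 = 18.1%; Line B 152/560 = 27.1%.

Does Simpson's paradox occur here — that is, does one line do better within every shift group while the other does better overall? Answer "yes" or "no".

Within each shift level (night shift 14.8% vs 7.0%; day shift 41.0% vs 30.1%), Line B has the lower rate every time. Pooled: 18.1% vs 27.1% — Line Q has the lower rate overall. The two comparisons disagree.

yes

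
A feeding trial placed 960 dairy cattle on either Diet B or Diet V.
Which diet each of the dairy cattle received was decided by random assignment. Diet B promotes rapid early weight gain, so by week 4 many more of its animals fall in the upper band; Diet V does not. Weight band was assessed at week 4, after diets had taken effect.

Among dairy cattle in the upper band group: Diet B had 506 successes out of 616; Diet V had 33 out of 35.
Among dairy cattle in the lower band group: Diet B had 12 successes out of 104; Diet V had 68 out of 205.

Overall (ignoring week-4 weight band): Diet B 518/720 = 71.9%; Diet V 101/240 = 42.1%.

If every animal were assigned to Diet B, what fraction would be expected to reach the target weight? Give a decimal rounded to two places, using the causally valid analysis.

Within every week-4 weight band level Diet V has the higher rate, yet pooled Diet B does — Simpson's reversal.
Because the diet influences week-4 weight band, week-4 weight band is a post-treatment mediator, not a confounder. Stratifying on it would bias the estimate; the causal effect is the crude pooled difference.
So P(outcome | do(Diet B)) is just the pooled rate for Diet B: 518/720 = 0.719.

0.72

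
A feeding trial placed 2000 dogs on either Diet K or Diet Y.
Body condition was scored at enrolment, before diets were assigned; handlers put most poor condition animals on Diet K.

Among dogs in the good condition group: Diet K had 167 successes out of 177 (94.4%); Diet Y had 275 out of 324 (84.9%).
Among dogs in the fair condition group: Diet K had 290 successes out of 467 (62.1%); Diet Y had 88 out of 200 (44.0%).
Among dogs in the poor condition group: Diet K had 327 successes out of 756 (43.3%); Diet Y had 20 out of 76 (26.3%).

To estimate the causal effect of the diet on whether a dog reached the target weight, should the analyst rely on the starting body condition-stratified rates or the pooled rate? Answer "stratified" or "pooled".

stratified

Diet K is higher inside every starting body condition stratum but Diet Y is higher in aggregate. Whether to stratify depends on how starting body condition relates to the diet.
Here starting body condition is a common cause — it drives both which diet a case falls under and the outcome. The crude comparison mixes populations; the stratum-specific rates are the causally relevant ones.
Within each level — good condition: 94.4% vs 84.9%; fair condition: 62.1% vs 44.0%; poor condition: 43.3% vs 26.3% — Diet K is higher every time.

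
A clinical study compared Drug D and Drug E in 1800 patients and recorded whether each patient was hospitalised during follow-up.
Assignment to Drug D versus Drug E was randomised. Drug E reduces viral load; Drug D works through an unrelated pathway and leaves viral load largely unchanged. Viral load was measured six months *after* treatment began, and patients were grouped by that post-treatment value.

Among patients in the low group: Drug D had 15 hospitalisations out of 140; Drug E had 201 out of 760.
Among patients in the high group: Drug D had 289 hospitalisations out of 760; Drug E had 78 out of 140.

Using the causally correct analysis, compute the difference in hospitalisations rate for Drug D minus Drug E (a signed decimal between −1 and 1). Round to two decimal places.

+0.03

Viral load here is a post-treatment variable shaped by the drug; conditioning on it would introduce bias rather than remove it. The overall comparison is the causal one.
The causal difference is the pooled difference: 0.338 − 0.310 = +0.028.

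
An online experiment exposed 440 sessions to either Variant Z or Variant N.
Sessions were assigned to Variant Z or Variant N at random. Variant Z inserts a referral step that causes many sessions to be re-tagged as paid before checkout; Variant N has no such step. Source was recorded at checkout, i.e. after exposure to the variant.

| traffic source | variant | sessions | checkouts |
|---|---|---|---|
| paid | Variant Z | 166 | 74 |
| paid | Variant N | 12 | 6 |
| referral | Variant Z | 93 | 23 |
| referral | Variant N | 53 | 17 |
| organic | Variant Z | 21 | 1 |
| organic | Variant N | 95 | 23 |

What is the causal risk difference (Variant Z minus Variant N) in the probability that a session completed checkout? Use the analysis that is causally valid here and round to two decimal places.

Traffic source here is a post-treatment variable shaped by the variant; conditioning on it would introduce bias rather than remove it. The overall comparison is the causal one.
The causal difference is the pooled difference: 0.350 − 0.287 = +0.062.

+0.06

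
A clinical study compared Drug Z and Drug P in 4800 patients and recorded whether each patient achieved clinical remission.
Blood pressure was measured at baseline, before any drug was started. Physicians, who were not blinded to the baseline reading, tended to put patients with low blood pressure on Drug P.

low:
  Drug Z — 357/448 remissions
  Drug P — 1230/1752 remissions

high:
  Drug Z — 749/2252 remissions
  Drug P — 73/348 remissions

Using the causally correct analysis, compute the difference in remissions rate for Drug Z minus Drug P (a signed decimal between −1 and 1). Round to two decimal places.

+0.11

Blood pressure is set before the drug has any effect — it is not caused by the drug — and it independently drives the outcome. That makes it a confounder, so the causal comparison is within blood pressure levels.
Adjusting over the population distribution of blood pressure: 0.458·(0.797−0.702) + 0.542·(0.333−0.210) = +0.110.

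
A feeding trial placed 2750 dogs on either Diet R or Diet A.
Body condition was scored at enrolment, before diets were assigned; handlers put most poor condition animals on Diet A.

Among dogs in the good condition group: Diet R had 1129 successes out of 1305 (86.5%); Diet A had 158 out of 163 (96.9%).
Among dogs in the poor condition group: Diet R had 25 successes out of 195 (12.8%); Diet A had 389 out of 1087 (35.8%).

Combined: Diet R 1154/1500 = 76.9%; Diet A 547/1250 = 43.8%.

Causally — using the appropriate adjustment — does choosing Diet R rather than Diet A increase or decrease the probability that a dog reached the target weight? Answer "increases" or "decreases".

decreases

The stratified and pooled comparisons disagree (Diet A wins within each starting body condition; Diet R wins overall), so the answer turns on the causal role of starting body condition.
Nothing the diet does changes starting body condition; the imbalance is an allocation artefact. With starting body condition also predicting the outcome, the pooled figure is confounded, and the within-stratum comparison is the causal one.
Within each level — good condition: 86.5% vs 96.9%; poor condition: 12.8% vs 35.8% — Diet A is higher every time.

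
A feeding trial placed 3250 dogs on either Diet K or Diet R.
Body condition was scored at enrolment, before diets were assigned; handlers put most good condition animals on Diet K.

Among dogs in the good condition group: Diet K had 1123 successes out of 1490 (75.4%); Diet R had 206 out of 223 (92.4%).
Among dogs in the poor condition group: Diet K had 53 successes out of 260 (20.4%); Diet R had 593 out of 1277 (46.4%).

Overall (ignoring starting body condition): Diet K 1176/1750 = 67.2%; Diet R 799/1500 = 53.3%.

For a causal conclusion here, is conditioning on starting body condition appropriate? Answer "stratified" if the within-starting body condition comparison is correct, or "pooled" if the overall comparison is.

Nothing the diet does changes starting body condition; the imbalance is an allocation artefact. With starting body condition also predicting the outcome, the pooled figure is confounded, and the within-stratum comparison is the causal one.
Within each level — good condition: 75.4% vs 92.4%; poor condition: 20.4% vs 46.4% — Diet R is higher every time.

stratified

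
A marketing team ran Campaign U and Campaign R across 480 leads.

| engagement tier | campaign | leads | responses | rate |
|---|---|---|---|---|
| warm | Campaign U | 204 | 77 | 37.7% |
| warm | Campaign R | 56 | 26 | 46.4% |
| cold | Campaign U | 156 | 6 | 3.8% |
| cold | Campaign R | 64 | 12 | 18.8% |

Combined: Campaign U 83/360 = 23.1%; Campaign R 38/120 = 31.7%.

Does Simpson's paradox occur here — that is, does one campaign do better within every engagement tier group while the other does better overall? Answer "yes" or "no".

no

Within each engagement tier level (warm 37.7% vs 46.4%; cold 3.8% vs 18.8%), Campaign R has the higher rate every time. Pooled: 23.1% vs 31.7% — Campaign R has the higher rate overall. They agree.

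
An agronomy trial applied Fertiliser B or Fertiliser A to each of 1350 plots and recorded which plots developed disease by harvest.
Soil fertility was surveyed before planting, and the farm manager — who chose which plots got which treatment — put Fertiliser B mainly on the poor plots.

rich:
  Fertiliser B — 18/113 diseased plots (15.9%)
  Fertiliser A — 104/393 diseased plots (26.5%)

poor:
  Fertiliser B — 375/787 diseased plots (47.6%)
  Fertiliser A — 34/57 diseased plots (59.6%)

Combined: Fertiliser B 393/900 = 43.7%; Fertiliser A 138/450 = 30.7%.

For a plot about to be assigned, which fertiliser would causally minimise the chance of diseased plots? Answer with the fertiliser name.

Soil fertility differs across fertilisers for reasons unrelated to any effect of the fertiliser itself, and it separately predicts the outcome — a classic confounder. We must compare within soil fertility levels.
Within each level — rich: 15.9% vs 26.5%; poor: 47.6% vs 59.6% — Fertiliser B is lower every time.

Fertiliser B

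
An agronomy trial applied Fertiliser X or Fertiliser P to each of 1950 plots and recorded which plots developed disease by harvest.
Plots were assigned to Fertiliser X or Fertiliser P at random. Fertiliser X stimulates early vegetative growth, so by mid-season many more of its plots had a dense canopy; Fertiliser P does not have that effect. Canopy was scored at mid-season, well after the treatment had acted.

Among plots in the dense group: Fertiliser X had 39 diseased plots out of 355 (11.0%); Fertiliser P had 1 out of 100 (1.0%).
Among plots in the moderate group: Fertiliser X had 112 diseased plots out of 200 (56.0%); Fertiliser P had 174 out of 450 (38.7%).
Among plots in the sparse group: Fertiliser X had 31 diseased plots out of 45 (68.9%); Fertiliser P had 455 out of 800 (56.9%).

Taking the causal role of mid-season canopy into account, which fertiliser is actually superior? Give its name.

The distribution of mid-season canopy is itself part of what the fertiliser does — it is an intermediate outcome. Holding it fixed would remove that part of the effect; the total effect is the pooled difference.
Pooled: Fertiliser X 30.3% vs Fertiliser P 46.7%; Fertiliser X is lower overall.

Fertiliser X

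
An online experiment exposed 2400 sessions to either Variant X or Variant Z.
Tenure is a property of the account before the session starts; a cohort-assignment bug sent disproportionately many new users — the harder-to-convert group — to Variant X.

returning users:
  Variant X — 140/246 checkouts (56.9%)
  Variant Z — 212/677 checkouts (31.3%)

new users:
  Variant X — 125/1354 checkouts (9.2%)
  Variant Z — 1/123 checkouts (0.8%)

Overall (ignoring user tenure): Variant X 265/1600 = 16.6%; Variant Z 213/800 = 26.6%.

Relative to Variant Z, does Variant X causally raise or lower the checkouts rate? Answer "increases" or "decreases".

Since user tenure is a pre-existing factor (not a product of the variant) and it affects the outcome on its own, it is a confounder. The stratified rates, not the pooled rate, identify the causal effect.
Within each level — returning users: 56.9% vs 31.3%; new users: 9.2% vs 0.8% — Variant X is higher every time.

increases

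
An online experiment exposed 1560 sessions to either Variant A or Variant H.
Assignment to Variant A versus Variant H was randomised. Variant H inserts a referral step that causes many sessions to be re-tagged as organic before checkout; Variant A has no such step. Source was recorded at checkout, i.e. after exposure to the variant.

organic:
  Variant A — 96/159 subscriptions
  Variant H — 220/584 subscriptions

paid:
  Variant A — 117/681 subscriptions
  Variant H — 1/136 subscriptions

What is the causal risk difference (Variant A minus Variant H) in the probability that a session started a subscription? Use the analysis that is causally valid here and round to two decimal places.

-0.05

The stratified and pooled comparisons disagree (Variant A wins within each traffic source; Variant H wins overall), so the answer turns on the causal role of traffic source.
Stratifying would compare variants among sessions the variants themselves sorted into traffic source groups — a form of selection on an intermediate. The unconditioned pooled rates give the total causal effect.
The causal difference is the pooled difference: 0.254 − 0.307 = -0.053.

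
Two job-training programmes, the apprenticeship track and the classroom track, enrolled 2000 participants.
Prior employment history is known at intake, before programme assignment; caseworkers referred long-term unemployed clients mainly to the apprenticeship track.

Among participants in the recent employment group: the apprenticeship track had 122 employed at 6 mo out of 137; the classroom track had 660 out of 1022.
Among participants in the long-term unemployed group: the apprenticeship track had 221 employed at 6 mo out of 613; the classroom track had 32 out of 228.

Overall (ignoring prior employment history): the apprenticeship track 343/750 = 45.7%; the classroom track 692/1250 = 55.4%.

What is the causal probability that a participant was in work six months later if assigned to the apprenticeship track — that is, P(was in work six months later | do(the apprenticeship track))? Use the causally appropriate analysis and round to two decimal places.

0.67

Here prior employment history is a common cause — it drives both which programme a case falls under and the outcome. The crude comparison mixes populations; the stratum-specific rates are the causally relevant ones.
Standardising the apprenticeship track to the population prior employment history mix: 0.580·122/137 + 0.420·221/613 = 0.668.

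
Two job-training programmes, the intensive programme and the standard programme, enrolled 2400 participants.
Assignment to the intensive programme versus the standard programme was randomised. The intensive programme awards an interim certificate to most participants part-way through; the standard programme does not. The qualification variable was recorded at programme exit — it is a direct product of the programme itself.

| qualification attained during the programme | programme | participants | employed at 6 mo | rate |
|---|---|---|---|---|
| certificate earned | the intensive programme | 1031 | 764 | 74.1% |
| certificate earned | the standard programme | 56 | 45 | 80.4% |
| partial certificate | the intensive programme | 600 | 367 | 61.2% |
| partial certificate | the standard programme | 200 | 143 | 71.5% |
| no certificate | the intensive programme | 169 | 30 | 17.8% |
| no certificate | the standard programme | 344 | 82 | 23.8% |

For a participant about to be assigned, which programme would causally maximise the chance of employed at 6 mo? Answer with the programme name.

the intensive programme

Stratifying would compare programmes among participants the programmes themselves sorted into qualification attained during the programme groups — a form of selection on an intermediate. The unconditioned pooled rates give the total causal effect.
Pooled: the intensive programme 64.5% vs the standard programme 45.0%; the intensive programme is higher overall.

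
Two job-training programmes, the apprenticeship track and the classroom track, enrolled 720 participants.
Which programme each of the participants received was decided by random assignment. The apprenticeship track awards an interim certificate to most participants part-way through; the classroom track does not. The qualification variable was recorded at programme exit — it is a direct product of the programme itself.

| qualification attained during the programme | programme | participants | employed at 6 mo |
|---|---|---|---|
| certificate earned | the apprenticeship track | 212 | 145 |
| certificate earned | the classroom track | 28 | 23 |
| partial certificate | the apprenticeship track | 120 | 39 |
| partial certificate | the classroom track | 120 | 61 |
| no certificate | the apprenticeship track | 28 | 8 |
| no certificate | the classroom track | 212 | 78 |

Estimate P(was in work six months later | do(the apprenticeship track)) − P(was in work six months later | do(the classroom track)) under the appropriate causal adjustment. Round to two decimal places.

Stratifying would compare programmes among participants the programmes themselves sorted into qualification attained during the programme groups — a form of selection on an intermediate. The unconditioned pooled rates give the total causal effect.
The causal difference is the pooled difference: 0.533 − 0.450 = +0.083.

+0.08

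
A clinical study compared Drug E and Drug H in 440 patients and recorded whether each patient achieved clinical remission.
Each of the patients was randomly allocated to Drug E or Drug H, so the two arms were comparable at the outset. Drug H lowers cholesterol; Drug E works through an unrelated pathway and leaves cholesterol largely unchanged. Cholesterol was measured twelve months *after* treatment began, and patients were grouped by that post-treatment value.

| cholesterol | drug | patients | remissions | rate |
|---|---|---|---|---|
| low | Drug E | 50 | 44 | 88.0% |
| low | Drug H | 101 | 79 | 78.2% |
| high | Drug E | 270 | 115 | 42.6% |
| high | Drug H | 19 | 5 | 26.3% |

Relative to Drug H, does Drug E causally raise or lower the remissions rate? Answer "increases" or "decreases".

The stratified and pooled comparisons disagree (Drug E wins within each cholesterol; Drug H wins overall), so the answer turns on the causal role of cholesterol.
Cholesterol is recorded after the drug and is itself shifted by it — it sits on the causal path from drug to outcome. Conditioning on a mediator would strip out part of the effect we want; the pooled comparison gives the total causal effect.
Pooled: Drug E 49.7% vs Drug H 70.0%; Drug H is higher overall.

decreases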